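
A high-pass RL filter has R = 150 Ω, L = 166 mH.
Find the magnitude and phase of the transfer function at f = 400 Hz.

Step 1 — Angular frequency: ω = 2π·400 = 2513 rad/s.
Step 2 — Transfer function: H(jω) = jωL/(R + jωL).
Step 3 — Numerator jωL = j·417.2; denominator R + jωL = 150 + j417.2.
Step 4 — H = 0.8855 + j0.3184.
Step 5 — Magnitude: |H| = 0.941 (-0.5 dB); phase: φ = 19.8°.

|H| = 0.941 (-0.5 dB), φ = 19.8°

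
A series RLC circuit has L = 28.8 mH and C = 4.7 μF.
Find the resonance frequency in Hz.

Step 1 — Resonance condition Im(Z)=0 gives ω₀ = 1/√(LC).
Step 2 — ω₀ = 1/√(0.0288·4.7e-06) = 2718 rad/s.
Step 3 — f₀ = ω₀/(2π) = 432.6 Hz.

f₀ = 432.6 Hz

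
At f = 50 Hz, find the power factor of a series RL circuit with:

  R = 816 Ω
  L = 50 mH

Step 1 — Angular frequency: ω = 2π·f = 2π·50 = 314.2 rad/s.
Step 2 — Component impedances:
  R: Z = R = 816 Ω
  L: Z = jωL = j·314.2·0.05 = 0 + j15.71 Ω
Step 3 — Series combination: Z_total = R + L = 816 + j15.71 Ω = 816.2∠1.1° Ω.
Step 4 — Power factor: PF = cos(φ) = Re(Z)/|Z| = 816/816.2 = 0.9998.
Step 5 — Type: Im(Z) = 15.71 ⇒ lagging (phase φ = 1.1°).

PF = 0.9998 (lagging, φ = 1.1°)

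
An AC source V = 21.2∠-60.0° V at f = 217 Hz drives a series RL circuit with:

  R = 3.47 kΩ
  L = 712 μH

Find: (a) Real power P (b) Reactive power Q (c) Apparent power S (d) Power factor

Step 1 — Angular frequency: ω = 2π·f = 2π·217 = 1363 rad/s.
Step 2 — Component impedances:
  R: Z = R = 3470 Ω
  L: Z = jωL = j·1363·0.000712 = 0 + j0.9708 Ω
Step 3 — Series combination: Z_total = R + L = 3470 + j0.9708 Ω = 3470∠0.0° Ω.
Step 4 — Source phasor: V = 21.2∠-60.0° V = 10.6 - j18.36 V.
Step 5 — Current: I = V / Z = 0.003053 - j0.005292 A = 0.00611∠-60.0° A.
Step 6 — Complex power: S = V·I* = 0.1295 + j3.624e-05 VA.
Step 7 — Real power: P = Re(S) = 0.1295 W.
Step 8 — Reactive power: Q = Im(S) = 3.624e-05 VAR.
Step 9 — Apparent power: |S| = 0.1295 VA.
Step 10 — Power factor: PF = P/|S| = 1 (lagging).

(a) P = 0.1295 W  (b) Q = 3.624e-05 VAR  (c) S = 0.1295 VA  (d) PF = 1 (lagging)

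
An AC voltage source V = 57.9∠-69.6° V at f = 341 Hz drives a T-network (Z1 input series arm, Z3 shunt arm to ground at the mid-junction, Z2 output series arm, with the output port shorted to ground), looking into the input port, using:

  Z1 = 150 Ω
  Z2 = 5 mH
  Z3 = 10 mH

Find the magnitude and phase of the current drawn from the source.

Step 1 — Angular frequency: ω = 2π·f = 2π·341 = 2143 rad/s.
Step 2 — Component impedances:
  Z1: Z = R = 150 Ω
  Z2: Z = jωL = j·2143·0.005 = 0 + j10.71 Ω
  Z3: Z = jωL = j·2143·0.01 = 0 + j21.43 Ω
Step 3 — With the output port shorted to ground, the output series arm Z2 runs from the junction to ground; the shunt arm Z3 also runs from the junction to ground. They appear in parallel: Z3 || Z2 = 0 + j7.142 Ω.
Step 4 — Series with input arm Z1: Z_in = Z1 + (Z3 || Z2) = 150 + j7.142 Ω = 150.2∠2.7° Ω.
Step 5 — Source phasor: V = 57.9∠-69.6° V = 20.18 - j54.27 V.
Step 6 — Ohm's law: I = V / Z_total = (20.18 - j54.27) / (150 + j7.142) = 0.1171 - j0.3674 A.
Step 7 — Convert to polar: |I| = 0.3856 A, ∠I = -72.3°.

I = 0.3856∠-72.3° A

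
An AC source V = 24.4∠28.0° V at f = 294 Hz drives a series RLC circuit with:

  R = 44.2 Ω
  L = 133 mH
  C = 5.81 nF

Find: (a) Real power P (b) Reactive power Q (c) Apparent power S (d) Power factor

Step 1 — Angular frequency: ω = 2π·f = 2π·294 = 1847 rad/s.
Step 2 — Component impedances:
  R: Z = R = 44.2 Ω
  L: Z = jωL = j·1847·0.133 = 0 + j245.7 Ω
  C: Z = 1/(jωC) = -j/(ω·C) = 0 - j9.317e+04 Ω
Step 3 — Series combination: Z_total = R + L + C = 44.2 - j9.293e+04 Ω = 9.293e+04∠-90.0° Ω.
Step 4 — Source phasor: V = 24.4∠28.0° V = 21.54 + j11.46 V.
Step 5 — Current: I = V / Z = -0.0001232 + j0.0002319 A = 0.0002626∠118.0° A.
Step 6 — Complex power: S = V·I* = 3.047e-06 - j0.006407 VA.
Step 7 — Real power: P = Re(S) = 3.047e-06 W.
Step 8 — Reactive power: Q = Im(S) = -0.006407 VAR.
Step 9 — Apparent power: |S| = 0.006407 VA.
Step 10 — Power factor: PF = P/|S| = 0.0004756 (leading).

(a) P = 3.047e-06 W  (b) Q = -0.006407 VAR  (c) S = 0.006407 VA  (d) PF = 0.0004756 (leading)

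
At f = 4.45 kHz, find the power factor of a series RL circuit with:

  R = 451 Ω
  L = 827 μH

Step 1 — Angular frequency: ω = 2π·f = 2π·4450 = 2.796e+04 rad/s.
Step 2 — Component impedances:
  R: Z = R = 451 Ω
  L: Z = jωL = j·2.796e+04·0.000827 = 0 + j23.12 Ω
Step 3 — Series combination: Z_total = R + L = 451 + j23.12 Ω = 451.6∠2.9° Ω.
Step 4 — Power factor: PF = cos(φ) = Re(Z)/|Z| = 451/451.6 = 0.9987.
Step 5 — Type: Im(Z) = 23.12 ⇒ lagging (phase φ = 2.9°).

PF = 0.9987 (lagging, φ = 2.9°)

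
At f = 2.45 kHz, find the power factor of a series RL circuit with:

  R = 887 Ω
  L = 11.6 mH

Step 1 — Angular frequency: ω = 2π·f = 2π·2450 = 1.539e+04 rad/s.
Step 2 — Component impedances:
  R: Z = R = 887 Ω
  L: Z = jωL = j·1.539e+04·0.0116 = 0 + j178.6 Ω
Step 3 — Series combination: Z_total = R + L = 887 + j178.6 Ω = 904.8∠11.4° Ω.
Step 4 — Power factor: PF = cos(φ) = Re(Z)/|Z| = 887/904.8 = 0.9803.
Step 5 — Type: Im(Z) = 178.6 ⇒ lagging (phase φ = 11.4°).

PF = 0.9803 (lagging, φ = 11.4°)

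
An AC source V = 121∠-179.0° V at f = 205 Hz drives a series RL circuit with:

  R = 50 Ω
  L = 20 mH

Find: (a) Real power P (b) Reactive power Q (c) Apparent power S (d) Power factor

Step 1 — Angular frequency: ω = 2π·f = 2π·205 = 1288 rad/s.
Step 2 — Component impedances:
  R: Z = R = 50 Ω
  L: Z = jωL = j·1288·0.02 = 0 + j25.76 Ω
Step 3 — Series combination: Z_total = R + L = 50 + j25.76 Ω = 56.25∠27.3° Ω.
Step 4 — Source phasor: V = 121∠-179.0° V = -121 - j2.112 V.
Step 5 — Current: I = V / Z = -1.929 + j0.9518 A = 2.151∠153.7° A.
Step 6 — Complex power: S = V·I* = 231.4 + j119.2 VA.
Step 7 — Real power: P = Re(S) = 231.4 W.
Step 8 — Reactive power: Q = Im(S) = 119.2 VAR.
Step 9 — Apparent power: |S| = 260.3 VA.
Step 10 — Power factor: PF = P/|S| = 0.8889 (lagging).

(a) P = 231.4 W  (b) Q = 119.2 VAR  (c) S = 260.3 VA  (d) PF = 0.8889 (lagging)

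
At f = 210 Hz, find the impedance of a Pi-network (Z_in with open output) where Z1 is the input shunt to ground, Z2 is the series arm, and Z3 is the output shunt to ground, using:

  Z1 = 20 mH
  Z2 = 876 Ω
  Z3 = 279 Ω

Step 1 — Angular frequency: ω = 2π·f = 2π·210 = 1319 rad/s.
Step 2 — Component impedances:
  Z1: Z = jωL = j·1319·0.02 = 0 + j26.39 Ω
  Z2: Z = R = 876 Ω
  Z3: Z = R = 279 Ω
Step 3 — With open output, the series arm Z2 and the output shunt Z3 appear in series to ground: Z2 + Z3 = 1155 Ω.
Step 4 — Parallel with input shunt Z1: Z_in = Z1 || (Z2 + Z3) = 0.6026 + j26.38 Ω = 26.38∠88.7° Ω.

Z = 0.6026 + j26.38 Ω = 26.38∠88.7° Ω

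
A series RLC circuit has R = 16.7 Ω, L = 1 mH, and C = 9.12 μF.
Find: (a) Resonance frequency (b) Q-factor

Step 1 — Resonance condition Im(Z)=0 gives ω₀ = 1/√(LC).
Step 2 — ω₀ = 1/√(0.001·9.12e-06) = 1.047e+04 rad/s.
Step 3 — f₀ = ω₀/(2π) = 1667 Hz.
Step 4 — Series Q: Q = ω₀L/R = 1.047e+04·0.001/16.7 = 0.627.

(a) f₀ = 1667 Hz  (b) Q = 0.627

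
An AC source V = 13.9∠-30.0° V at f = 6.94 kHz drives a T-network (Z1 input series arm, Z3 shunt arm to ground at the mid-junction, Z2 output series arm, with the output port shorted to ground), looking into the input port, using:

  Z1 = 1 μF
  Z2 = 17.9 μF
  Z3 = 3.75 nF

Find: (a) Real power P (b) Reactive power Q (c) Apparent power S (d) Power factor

Step 1 — Angular frequency: ω = 2π·f = 2π·6940 = 4.361e+04 rad/s.
Step 2 — Component impedances:
  Z1: Z = 1/(jωC) = -j/(ω·C) = 0 - j22.93 Ω
  Z2: Z = 1/(jωC) = -j/(ω·C) = 0 - j1.281 Ω
  Z3: Z = 1/(jωC) = -j/(ω·C) = 0 - j6115 Ω
Step 3 — With the output port shorted to ground, the output series arm Z2 runs from the junction to ground; the shunt arm Z3 also runs from the junction to ground. They appear in parallel: Z3 || Z2 = 0 - j1.281 Ω.
Step 4 — Series with input arm Z1: Z_in = Z1 + (Z3 || Z2) = 0 - j24.21 Ω = 24.21∠-90.0° Ω.
Step 5 — Source phasor: V = 13.9∠-30.0° V = 12.04 - j6.95 V.
Step 6 — Current: I = V / Z = 0.287 + j0.4971 A = 0.5741∠60.0° A.
Step 7 — Complex power: S = V·I* = 0 - j7.979 VA.
Step 8 — Real power: P = Re(S) = 0 W.
Step 9 — Reactive power: Q = Im(S) = -7.979 VAR.
Step 10 — Apparent power: |S| = 7.979 VA.
Step 11 — Power factor: PF = P/|S| = 0 (leading).

(a) P = 0 W  (b) Q = -7.979 VAR  (c) S = 7.979 VA  (d) PF = 0 (leading)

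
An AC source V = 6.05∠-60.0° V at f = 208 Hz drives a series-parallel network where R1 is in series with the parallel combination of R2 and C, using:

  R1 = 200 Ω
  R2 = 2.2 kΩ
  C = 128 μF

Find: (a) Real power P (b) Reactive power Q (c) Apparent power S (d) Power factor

Step 1 — Angular frequency: ω = 2π·f = 2π·208 = 1307 rad/s.
Step 2 — Component impedances:
  R1: Z = R = 200 Ω
  R2: Z = R = 2200 Ω
  C: Z = 1/(jωC) = -j/(ω·C) = 0 - j5.978 Ω
Step 3 — Parallel branch: R2 || C = 1/(1/R2 + 1/C) = 0.01624 - j5.978 Ω.
Step 4 — Series with R1: Z_total = R1 + (R2 || C) = 200 - j5.978 Ω = 200.1∠-1.7° Ω.
Step 5 — Source phasor: V = 6.05∠-60.0° V = 3.025 - j5.239 V.
Step 6 — Current: I = V / Z = 0.01589 - j0.02572 A = 0.03023∠-58.3° A.
Step 7 — Complex power: S = V·I* = 0.1828 - j0.005464 VA.
Step 8 — Real power: P = Re(S) = 0.1828 W.
Step 9 — Reactive power: Q = Im(S) = -0.005464 VAR.
Step 10 — Apparent power: |S| = 0.1829 VA.
Step 11 — Power factor: PF = P/|S| = 0.9996 (leading).

(a) P = 0.1828 W  (b) Q = -0.005464 VAR  (c) S = 0.1829 VA  (d) PF = 0.9996 (leading)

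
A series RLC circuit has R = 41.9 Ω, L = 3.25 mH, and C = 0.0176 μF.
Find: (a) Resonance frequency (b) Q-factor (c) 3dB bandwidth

Step 1 — Resonance condition Im(Z)=0 gives ω₀ = 1/√(LC).
Step 2 — ω₀ = 1/√(0.00325·1.76e-08) = 1.322e+05 rad/s.
Step 3 — f₀ = ω₀/(2π) = 2.104e+04 Hz.
Step 4 — Series Q: Q = ω₀L/R = 1.322e+05·0.00325/41.9 = 10.26.
Step 5 — 3dB bandwidth: Δω = ω₀/Q = 1.289e+04 rad/s; BW = Δω/(2π) = 2052 Hz.

(a) f₀ = 2.104e+04 Hz  (b) Q = 10.26  (c) BW = 2052 Hz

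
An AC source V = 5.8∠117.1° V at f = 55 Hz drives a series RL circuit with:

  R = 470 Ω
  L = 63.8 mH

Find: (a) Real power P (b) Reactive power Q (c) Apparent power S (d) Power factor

Step 1 — Angular frequency: ω = 2π·f = 2π·55 = 345.6 rad/s.
Step 2 — Component impedances:
  R: Z = R = 470 Ω
  L: Z = jωL = j·345.6·0.0638 = 0 + j22.05 Ω
Step 3 — Series combination: Z_total = R + L = 470 + j22.05 Ω = 470.5∠2.7° Ω.
Step 4 — Source phasor: V = 5.8∠117.1° V = -2.642 + j5.163 V.
Step 5 — Current: I = V / Z = -0.005095 + j0.01122 A = 0.01233∠114.4° A.
Step 6 — Complex power: S = V·I* = 0.07142 + j0.00335 VA.
Step 7 — Real power: P = Re(S) = 0.07142 W.
Step 8 — Reactive power: Q = Im(S) = 0.00335 VAR.
Step 9 — Apparent power: |S| = 0.0715 VA.
Step 10 — Power factor: PF = P/|S| = 0.9989 (lagging).

(a) P = 0.07142 W  (b) Q = 0.00335 VAR  (c) S = 0.0715 VA  (d) PF = 0.9989 (lagging)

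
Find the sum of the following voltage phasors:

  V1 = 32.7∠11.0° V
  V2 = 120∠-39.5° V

Step 1 — Convert each phasor to rectangular form:
  V1 = 32.7·(cos(11.0°) + j·sin(11.0°)) = 32.1 + j6.239 V
  V2 = 120·(cos(-39.5°) + j·sin(-39.5°)) = 92.59 - j76.33 V
Step 2 — Sum components: V_total = 124.7 - j70.09 V.
Step 3 — Convert to polar: |V_total| = 143 V, ∠V_total = -29.3°.

V_total = 143∠-29.3° V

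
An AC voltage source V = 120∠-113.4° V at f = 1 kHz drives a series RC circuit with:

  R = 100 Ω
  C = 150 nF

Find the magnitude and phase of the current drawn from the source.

Step 1 — Angular frequency: ω = 2π·f = 2π·1000 = 6283 rad/s.
Step 2 — Component impedances:
  R: Z = R = 100 Ω
  C: Z = 1/(jωC) = -j/(ω·C) = 0 - j1061 Ω
Step 3 — Series combination: Z_total = R + C = 100 - j1061 Ω = 1066∠-84.6° Ω.
Step 4 — Source phasor: V = 120∠-113.4° V = -47.66 - j110.1 V.
Step 5 — Ohm's law: I = V / Z_total = (-47.66 - j110.1) / (100 - j1061) = 0.09869 - j0.05422 A.
Step 6 — Convert to polar: |I| = 0.1126 A, ∠I = -28.8°.

I = 0.1126∠-28.8° A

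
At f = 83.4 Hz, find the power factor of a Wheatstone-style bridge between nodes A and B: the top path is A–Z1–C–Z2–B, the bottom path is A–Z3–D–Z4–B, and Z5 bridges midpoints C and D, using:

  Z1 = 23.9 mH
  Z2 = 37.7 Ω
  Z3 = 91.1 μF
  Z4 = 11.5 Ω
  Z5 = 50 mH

Step 1 — Angular frequency: ω = 2π·f = 2π·83.4 = 524 rad/s.
Step 2 — Component impedances:
  Z1: Z = jωL = j·524·0.0239 = 0 + j12.52 Ω
  Z2: Z = R = 37.7 Ω
  Z3: Z = 1/(jωC) = -j/(ω·C) = 0 - j20.95 Ω
  Z4: Z = R = 11.5 Ω
  Z5: Z = jωL = j·524·0.05 = 0 + j26.2 Ω
Step 3 — Bridge requires nodal analysis (the Z5 bridge couples midpoints C and D, so the two paths cannot be reduced to a simple series/parallel combination). Setting node B to ground and injecting 1 A at node A, the 3-node admittance system at A, C, D solves to V_A = Z_AB = 23.76 - j28.1 Ω = 36.8∠-49.8° Ω.
Step 4 — Power factor: PF = cos(φ) = Re(Z)/|Z| = 23.76/36.8 = 0.6457.
Step 5 — Type: Im(Z) = -28.1 ⇒ leading (phase φ = -49.8°).

PF = 0.6457 (leading, φ = -49.8°)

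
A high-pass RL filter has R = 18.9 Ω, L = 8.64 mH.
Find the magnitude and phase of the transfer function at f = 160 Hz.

Step 1 — Angular frequency: ω = 2π·160 = 1005 rad/s.
Step 2 — Transfer function: H(jω) = jωL/(R + jωL).
Step 3 — Numerator jωL = j·8.686; denominator R + jωL = 18.9 + j8.686.
Step 4 — H = 0.1744 + j0.3794.
Step 5 — Magnitude: |H| = 0.4176 (-7.6 dB); phase: φ = 65.3°.

|H| = 0.4176 (-7.6 dB), φ = 65.3°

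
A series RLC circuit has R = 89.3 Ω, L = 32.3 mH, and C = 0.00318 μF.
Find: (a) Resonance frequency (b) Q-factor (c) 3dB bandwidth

Step 1 — Resonance: ω₀ = 1/√(LC) = 1/√(0.0323·3.18e-09) = 9.867e+04 rad/s.
Step 2 — f₀ = ω₀/(2π) = 1.57e+04 Hz.
Step 3 — Series Q: Q = ω₀L/R = 9.867e+04·0.0323/89.3 = 35.69.
Step 4 — Bandwidth: Δω = ω₀/Q = 2765 rad/s; BW = Δω/(2π) = 440 Hz.

(a) f₀ = 1.57e+04 Hz  (b) Q = 35.69  (c) BW = 440 Hz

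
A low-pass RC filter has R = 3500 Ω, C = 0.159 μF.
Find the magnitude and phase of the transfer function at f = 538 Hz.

Step 1 — Angular frequency: ω = 2π·538 = 3380 rad/s.
Step 2 — Transfer function: H(jω) = 1/(1 + jωRC).
Step 3 — Denominator: 1 + jωRC = 1 + j·3380·3500·1.59e-07 = 1 + j1.881.
Step 4 — H = 0.2203 - j0.4145.
Step 5 — Magnitude: |H| = 0.4694 (-6.6 dB); phase: φ = -62.0°.

|H| = 0.4694 (-6.6 dB), φ = -62.0°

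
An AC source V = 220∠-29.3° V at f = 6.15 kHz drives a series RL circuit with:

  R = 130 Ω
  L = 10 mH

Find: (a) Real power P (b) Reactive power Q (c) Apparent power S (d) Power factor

Step 1 — Angular frequency: ω = 2π·f = 2π·6150 = 3.864e+04 rad/s.
Step 2 — Component impedances:
  R: Z = R = 130 Ω
  L: Z = jωL = j·3.864e+04·0.01 = 0 + j386.4 Ω
Step 3 — Series combination: Z_total = R + L = 130 + j386.4 Ω = 407.7∠71.4° Ω.
Step 4 — Source phasor: V = 220∠-29.3° V = 191.9 - j107.7 V.
Step 5 — Current: I = V / Z = -0.1002 - j0.5302 A = 0.5396∠-100.7° A.
Step 6 — Complex power: S = V·I* = 37.85 + j112.5 VA.
Step 7 — Real power: P = Re(S) = 37.85 W.
Step 8 — Reactive power: Q = Im(S) = 112.5 VAR.
Step 9 — Apparent power: |S| = 118.7 VA.
Step 10 — Power factor: PF = P/|S| = 0.3189 (lagging).

(a) P = 37.85 W  (b) Q = 112.5 VAR  (c) S = 118.7 VA  (d) PF = 0.3189 (lagging)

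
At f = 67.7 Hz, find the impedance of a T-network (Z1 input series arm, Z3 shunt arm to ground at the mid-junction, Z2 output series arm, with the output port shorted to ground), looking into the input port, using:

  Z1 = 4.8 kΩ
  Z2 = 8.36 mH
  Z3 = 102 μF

Step 1 — Angular frequency: ω = 2π·f = 2π·67.7 = 425.4 rad/s.
Step 2 — Component impedances:
  Z1: Z = R = 4800 Ω
  Z2: Z = jωL = j·425.4·0.00836 = 0 + j3.556 Ω
  Z3: Z = 1/(jωC) = -j/(ω·C) = 0 - j23.05 Ω
Step 3 — With the output port shorted to ground, the output series arm Z2 runs from the junction to ground; the shunt arm Z3 also runs from the junction to ground. They appear in parallel: Z3 || Z2 = 0 + j4.205 Ω.
Step 4 — Series with input arm Z1: Z_in = Z1 + (Z3 || Z2) = 4800 + j4.205 Ω = 4800∠0.1° Ω.

Z = 4800 + j4.205 Ω = 4800∠0.1° Ω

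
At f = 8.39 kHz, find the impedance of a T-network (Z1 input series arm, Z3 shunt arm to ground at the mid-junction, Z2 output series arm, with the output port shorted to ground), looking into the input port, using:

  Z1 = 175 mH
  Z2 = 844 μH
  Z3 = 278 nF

Step 1 — Angular frequency: ω = 2π·f = 2π·8390 = 5.272e+04 rad/s.
Step 2 — Component impedances:
  Z1: Z = jωL = j·5.272e+04·0.175 = 0 + j9225 Ω
  Z2: Z = jωL = j·5.272e+04·0.000844 = 0 + j44.49 Ω
  Z3: Z = 1/(jωC) = -j/(ω·C) = 0 - j68.24 Ω
Step 3 — With the output port shorted to ground, the output series arm Z2 runs from the junction to ground; the shunt arm Z3 also runs from the junction to ground. They appear in parallel: Z3 || Z2 = 0 + j127.9 Ω.
Step 4 — Series with input arm Z1: Z_in = Z1 + (Z3 || Z2) = 0 + j9353 Ω = 9353∠90.0° Ω.

Z = 0 + j9353 Ω = 9353∠90.0° Ω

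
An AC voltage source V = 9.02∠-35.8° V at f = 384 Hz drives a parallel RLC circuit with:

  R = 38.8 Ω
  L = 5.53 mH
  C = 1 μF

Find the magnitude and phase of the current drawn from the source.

Step 1 — Angular frequency: ω = 2π·f = 2π·384 = 2413 rad/s.
Step 2 — Component impedances:
  R: Z = R = 38.8 Ω
  L: Z = jωL = j·2413·0.00553 = 0 + j13.34 Ω
  C: Z = 1/(jωC) = -j/(ω·C) = 0 - j414.5 Ω
Step 3 — Parallel combination: 1/Z_total = 1/R + 1/L + 1/C; Z_total = 4.349 + j12.24 Ω = 12.99∠70.4° Ω.
Step 4 — Source phasor: V = 9.02∠-35.8° V = 7.316 - j5.276 V.
Step 5 — Ohm's law: I = V / Z_total = (7.316 - j5.276) / (4.349 + j12.24) = -0.1942 - j0.6666 A.
Step 6 — Convert to polar: |I| = 0.6943 A, ∠I = -106.2°.

I = 0.6943∠-106.2° A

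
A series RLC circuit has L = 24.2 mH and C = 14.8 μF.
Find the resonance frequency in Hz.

Step 1 — Resonance condition Im(Z)=0 gives ω₀ = 1/√(LC).
Step 2 — ω₀ = 1/√(0.0242·1.48e-05) = 1671 rad/s.
Step 3 — f₀ = ω₀/(2π) = 265.9 Hz.

f₀ = 265.9 Hz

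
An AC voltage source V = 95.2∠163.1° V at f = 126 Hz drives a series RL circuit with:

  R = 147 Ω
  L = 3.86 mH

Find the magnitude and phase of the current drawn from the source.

Step 1 — Angular frequency: ω = 2π·f = 2π·126 = 791.7 rad/s.
Step 2 — Component impedances:
  R: Z = R = 147 Ω
  L: Z = jωL = j·791.7·0.00386 = 0 + j3.056 Ω
Step 3 — Series combination: Z_total = R + L = 147 + j3.056 Ω = 147∠1.2° Ω.
Step 4 — Source phasor: V = 95.2∠163.1° V = -91.09 + j27.67 V.
Step 5 — Ohm's law: I = V / Z_total = (-91.09 + j27.67) / (147 + j3.056) = -0.6155 + j0.2011 A.
Step 6 — Convert to polar: |I| = 0.6475 A, ∠I = 161.9°.

I = 0.6475∠161.9° A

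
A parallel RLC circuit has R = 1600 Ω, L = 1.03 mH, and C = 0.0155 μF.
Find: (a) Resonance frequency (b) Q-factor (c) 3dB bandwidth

Step 1 — Resonance: ω₀ = 1/√(LC) = 1/√(0.00103·1.55e-08) = 2.503e+05 rad/s.
Step 2 — f₀ = ω₀/(2π) = 3.983e+04 Hz.
Step 3 — Parallel Q: Q = R/(ω₀L) = 1600/(2.503e+05·0.00103) = 6.207.
Step 4 — Bandwidth: Δω = ω₀/Q = 4.032e+04 rad/s; BW = Δω/(2π) = 6418 Hz.

(a) f₀ = 3.983e+04 Hz  (b) Q = 6.207  (c) BW = 6418 Hz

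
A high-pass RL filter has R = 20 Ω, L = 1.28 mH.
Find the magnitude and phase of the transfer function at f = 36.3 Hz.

Step 1 — Angular frequency: ω = 2π·36.3 = 228.1 rad/s.
Step 2 — Transfer function: H(jω) = jωL/(R + jωL).
Step 3 — Numerator jωL = j·0.2919; denominator R + jωL = 20 + j0.2919.
Step 4 — H = 0.000213 + j0.01459.
Step 5 — Magnitude: |H| = 0.0146 (-36.7 dB); phase: φ = 89.2°.

|H| = 0.0146 (-36.7 dB), φ = 89.2°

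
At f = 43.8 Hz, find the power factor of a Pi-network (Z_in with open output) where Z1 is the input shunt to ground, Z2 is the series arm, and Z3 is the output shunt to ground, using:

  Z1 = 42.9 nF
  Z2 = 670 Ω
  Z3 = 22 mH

Step 1 — Angular frequency: ω = 2π·f = 2π·43.8 = 275.2 rad/s.
Step 2 — Component impedances:
  Z1: Z = 1/(jωC) = -j/(ω·C) = 0 - j8.47e+04 Ω
  Z2: Z = R = 670 Ω
  Z3: Z = jωL = j·275.2·0.022 = 0 + j6.054 Ω
Step 3 — With open output, the series arm Z2 and the output shunt Z3 appear in series to ground: Z2 + Z3 = 670 + j6.054 Ω.
Step 4 — Parallel with input shunt Z1: Z_in = Z1 || (Z2 + Z3) = 670.1 + j0.7543 Ω = 670.1∠0.1° Ω.
Step 5 — Power factor: PF = cos(φ) = Re(Z)/|Z| = 670.1/670.1 = 1.
Step 6 — Type: Im(Z) = 0.7543 ⇒ lagging (phase φ = 0.1°).

PF = 1 (lagging, φ = 0.1°)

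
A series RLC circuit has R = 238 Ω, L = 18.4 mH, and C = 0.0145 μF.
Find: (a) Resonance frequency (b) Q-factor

Step 1 — Resonance condition Im(Z)=0 gives ω₀ = 1/√(LC).
Step 2 — ω₀ = 1/√(0.0184·1.45e-08) = 6.122e+04 rad/s.
Step 3 — f₀ = ω₀/(2π) = 9744 Hz.
Step 4 — Series Q: Q = ω₀L/R = 6.122e+04·0.0184/238 = 4.733.

(a) f₀ = 9744 Hz  (b) Q = 4.733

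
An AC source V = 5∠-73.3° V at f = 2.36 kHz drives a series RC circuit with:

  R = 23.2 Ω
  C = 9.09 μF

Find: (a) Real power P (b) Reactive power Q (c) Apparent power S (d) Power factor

Step 1 — Angular frequency: ω = 2π·f = 2π·2360 = 1.483e+04 rad/s.
Step 2 — Component impedances:
  R: Z = R = 23.2 Ω
  C: Z = 1/(jωC) = -j/(ω·C) = 0 - j7.419 Ω
Step 3 — Series combination: Z_total = R + C = 23.2 - j7.419 Ω = 24.36∠-17.7° Ω.
Step 4 — Source phasor: V = 5∠-73.3° V = 1.437 - j4.789 V.
Step 5 — Current: I = V / Z = 0.1161 - j0.1693 A = 0.2053∠-55.6° A.
Step 6 — Complex power: S = V·I* = 0.9776 - j0.3126 VA.
Step 7 — Real power: P = Re(S) = 0.9776 W.
Step 8 — Reactive power: Q = Im(S) = -0.3126 VAR.
Step 9 — Apparent power: |S| = 1.026 VA.
Step 10 — Power factor: PF = P/|S| = 0.9525 (leading).

(a) P = 0.9776 W  (b) Q = -0.3126 VAR  (c) S = 1.026 VA  (d) PF = 0.9525 (leading)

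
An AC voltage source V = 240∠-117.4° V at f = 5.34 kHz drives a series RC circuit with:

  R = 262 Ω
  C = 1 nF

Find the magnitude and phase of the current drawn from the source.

Step 1 — Angular frequency: ω = 2π·f = 2π·5340 = 3.355e+04 rad/s.
Step 2 — Component impedances:
  R: Z = R = 262 Ω
  C: Z = 1/(jωC) = -j/(ω·C) = 0 - j2.98e+04 Ω
Step 3 — Series combination: Z_total = R + C = 262 - j2.98e+04 Ω = 2.981e+04∠-89.5° Ω.
Step 4 — Source phasor: V = 240∠-117.4° V = -110.4 - j213.1 V.
Step 5 — Ohm's law: I = V / Z_total = (-110.4 - j213.1) / (262 - j2.98e+04) = 0.007116 - j0.003768 A.
Step 6 — Convert to polar: |I| = 0.008052 A, ∠I = -27.9°.

I = 0.008052∠-27.9° A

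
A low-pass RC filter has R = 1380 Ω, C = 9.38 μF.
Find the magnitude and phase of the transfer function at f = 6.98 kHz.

Step 1 — Angular frequency: ω = 2π·6980 = 4.386e+04 rad/s.
Step 2 — Transfer function: H(jω) = 1/(1 + jωRC).
Step 3 — Denominator: 1 + jωRC = 1 + j·4.386e+04·1380·9.38e-06 = 1 + j567.7.
Step 4 — H = 3.103e-06 - j0.001761.
Step 5 — Magnitude: |H| = 0.001761 (-55.1 dB); phase: φ = -89.9°.

|H| = 0.001761 (-55.1 dB), φ = -89.9°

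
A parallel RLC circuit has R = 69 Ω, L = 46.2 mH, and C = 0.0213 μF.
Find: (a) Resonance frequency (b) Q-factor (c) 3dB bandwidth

Step 1 — Resonance: ω₀ = 1/√(LC) = 1/√(0.0462·2.13e-08) = 3.188e+04 rad/s.
Step 2 — f₀ = ω₀/(2π) = 5074 Hz.
Step 3 — Parallel Q: Q = R/(ω₀L) = 69/(3.188e+04·0.0462) = 0.04685.
Step 4 — Bandwidth: Δω = ω₀/Q = 6.804e+05 rad/s; BW = Δω/(2π) = 1.083e+05 Hz.

(a) f₀ = 5074 Hz  (b) Q = 0.04685  (c) BW = 1.083e+05 Hz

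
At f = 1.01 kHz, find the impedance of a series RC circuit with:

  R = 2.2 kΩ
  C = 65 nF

Step 1 — Angular frequency: ω = 2π·f = 2π·1010 = 6346 rad/s.
Step 2 — Component impedances:
  R: Z = R = 2200 Ω
  C: Z = 1/(jωC) = -j/(ω·C) = 0 - j2424 Ω
Step 3 — Series combination: Z_total = R + C = 2200 - j2424 Ω = 3274∠-47.8° Ω.

Z = 2200 - j2424 Ω = 3274∠-47.8° Ω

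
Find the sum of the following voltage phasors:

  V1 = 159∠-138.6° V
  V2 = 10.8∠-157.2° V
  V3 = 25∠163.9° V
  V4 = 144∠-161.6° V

Step 1 — Convert each phasor to rectangular form:
  V1 = 159·(cos(-138.6°) + j·sin(-138.6°)) = -119.3 - j105.1 V
  V2 = 10.8·(cos(-157.2°) + j·sin(-157.2°)) = -9.956 - j4.185 V
  V3 = 25·(cos(163.9°) + j·sin(163.9°)) = -24.02 + j6.933 V
  V4 = 144·(cos(-161.6°) + j·sin(-161.6°)) = -136.6 - j45.45 V
Step 2 — Sum components: V_total = -289.9 - j147.9 V.
Step 3 — Convert to polar: |V_total| = 325.4 V, ∠V_total = -153.0°.

V_total = 325.4∠-153.0° V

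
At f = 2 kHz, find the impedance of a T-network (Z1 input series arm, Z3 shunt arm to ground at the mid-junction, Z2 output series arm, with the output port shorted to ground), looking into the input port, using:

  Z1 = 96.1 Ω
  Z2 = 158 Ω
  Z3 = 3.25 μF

Step 1 — Angular frequency: ω = 2π·f = 2π·2000 = 1.257e+04 rad/s.
Step 2 — Component impedances:
  Z1: Z = R = 96.1 Ω
  Z2: Z = R = 158 Ω
  Z3: Z = 1/(jωC) = -j/(ω·C) = 0 - j24.49 Ω
Step 3 — With the output port shorted to ground, the output series arm Z2 runs from the junction to ground; the shunt arm Z3 also runs from the junction to ground. They appear in parallel: Z3 || Z2 = 3.706 - j23.91 Ω.
Step 4 — Series with input arm Z1: Z_in = Z1 + (Z3 || Z2) = 99.81 - j23.91 Ω = 102.6∠-13.5° Ω.

Z = 99.81 - j23.91 Ω = 102.6∠-13.5° Ω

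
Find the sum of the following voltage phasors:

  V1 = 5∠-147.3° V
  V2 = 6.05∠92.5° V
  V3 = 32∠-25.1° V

Step 1 — Convert each phasor to rectangular form:
  V1 = 5·(cos(-147.3°) + j·sin(-147.3°)) = -4.208 - j2.701 V
  V2 = 6.05·(cos(92.5°) + j·sin(92.5°)) = -0.2639 + j6.044 V
  V3 = 32·(cos(-25.1°) + j·sin(-25.1°)) = 28.98 - j13.57 V
Step 2 — Sum components: V_total = 24.51 - j10.23 V.
Step 3 — Convert to polar: |V_total| = 26.56 V, ∠V_total = -22.7°.

V_total = 26.56∠-22.7° V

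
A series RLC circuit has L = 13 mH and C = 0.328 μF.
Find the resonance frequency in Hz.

Step 1 — Resonance condition Im(Z)=0 gives ω₀ = 1/√(LC).
Step 2 — ω₀ = 1/√(0.013·3.28e-07) = 1.531e+04 rad/s.
Step 3 — f₀ = ω₀/(2π) = 2437 Hz.

f₀ = 2437 Hz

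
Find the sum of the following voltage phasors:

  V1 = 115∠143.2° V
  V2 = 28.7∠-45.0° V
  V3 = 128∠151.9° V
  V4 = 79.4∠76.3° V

Step 1 — Convert each phasor to rectangular form:
  V1 = 115·(cos(143.2°) + j·sin(143.2°)) = -92.08 + j68.89 V
  V2 = 28.7·(cos(-45.0°) + j·sin(-45.0°)) = 20.29 - j20.29 V
  V3 = 128·(cos(151.9°) + j·sin(151.9°)) = -112.9 + j60.29 V
  V4 = 79.4·(cos(76.3°) + j·sin(76.3°)) = 18.8 + j77.14 V
Step 2 — Sum components: V_total = -165.9 + j186 V.
Step 3 — Convert to polar: |V_total| = 249.3 V, ∠V_total = 131.7°.

V_total = 249.3∠131.7° V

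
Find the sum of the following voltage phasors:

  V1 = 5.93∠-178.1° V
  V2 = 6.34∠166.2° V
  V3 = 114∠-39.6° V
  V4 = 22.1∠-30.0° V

Step 1 — Convert each phasor to rectangular form:
  V1 = 5.93·(cos(-178.1°) + j·sin(-178.1°)) = -5.927 - j0.1966 V
  V2 = 6.34·(cos(166.2°) + j·sin(166.2°)) = -6.157 + j1.512 V
  V3 = 114·(cos(-39.6°) + j·sin(-39.6°)) = 87.84 - j72.67 V
  V4 = 22.1·(cos(-30.0°) + j·sin(-30.0°)) = 19.14 - j11.05 V
Step 2 — Sum components: V_total = 94.89 - j82.4 V.
Step 3 — Convert to polar: |V_total| = 125.7 V, ∠V_total = -41.0°.

V_total = 125.7∠-41.0° V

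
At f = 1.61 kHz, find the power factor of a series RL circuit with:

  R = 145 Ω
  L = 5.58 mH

Step 1 — Angular frequency: ω = 2π·f = 2π·1610 = 1.012e+04 rad/s.
Step 2 — Component impedances:
  R: Z = R = 145 Ω
  L: Z = jωL = j·1.012e+04·0.00558 = 0 + j56.45 Ω
Step 3 — Series combination: Z_total = R + L = 145 + j56.45 Ω = 155.6∠21.3° Ω.
Step 4 — Power factor: PF = cos(φ) = Re(Z)/|Z| = 145/155.6 = 0.9319.
Step 5 — Type: Im(Z) = 56.45 ⇒ lagging (phase φ = 21.3°).

PF = 0.9319 (lagging, φ = 21.3°)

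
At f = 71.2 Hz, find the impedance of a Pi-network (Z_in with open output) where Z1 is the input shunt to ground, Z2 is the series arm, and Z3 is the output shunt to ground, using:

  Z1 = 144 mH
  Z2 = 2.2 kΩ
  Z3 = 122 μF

Step 1 — Angular frequency: ω = 2π·f = 2π·71.2 = 447.4 rad/s.
Step 2 — Component impedances:
  Z1: Z = jωL = j·447.4·0.144 = 0 + j64.42 Ω
  Z2: Z = R = 2200 Ω
  Z3: Z = 1/(jωC) = -j/(ω·C) = 0 - j18.32 Ω
Step 3 — With open output, the series arm Z2 and the output shunt Z3 appear in series to ground: Z2 + Z3 = 2200 - j18.32 Ω.
Step 4 — Parallel with input shunt Z1: Z_in = Z1 || (Z2 + Z3) = 1.886 + j64.38 Ω = 64.41∠88.3° Ω.

Z = 1.886 + j64.38 Ω = 64.41∠88.3° Ω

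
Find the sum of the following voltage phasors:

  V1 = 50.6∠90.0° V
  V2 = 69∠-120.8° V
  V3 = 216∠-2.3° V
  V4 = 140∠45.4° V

Step 1 — Convert each phasor to rectangular form:
  V1 = 50.6·(cos(90.0°) + j·sin(90.0°)) = 0 + j50.6 V
  V2 = 69·(cos(-120.8°) + j·sin(-120.8°)) = -35.33 - j59.27 V
  V3 = 216·(cos(-2.3°) + j·sin(-2.3°)) = 215.8 - j8.668 V
  V4 = 140·(cos(45.4°) + j·sin(45.4°)) = 98.3 + j99.68 V
Step 2 — Sum components: V_total = 278.8 + j82.35 V.
Step 3 — Convert to polar: |V_total| = 290.7 V, ∠V_total = 16.5°.

V_total = 290.7∠16.5° V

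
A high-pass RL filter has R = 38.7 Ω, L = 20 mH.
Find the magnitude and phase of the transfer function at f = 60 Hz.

Step 1 — Angular frequency: ω = 2π·60 = 377 rad/s.
Step 2 — Transfer function: H(jω) = jωL/(R + jωL).
Step 3 — Numerator jωL = j·7.54; denominator R + jωL = 38.7 + j7.54.
Step 4 — H = 0.03657 + j0.1877.
Step 5 — Magnitude: |H| = 0.1912 (-14.4 dB); phase: φ = 79.0°.

|H| = 0.1912 (-14.4 dB), φ = 79.0°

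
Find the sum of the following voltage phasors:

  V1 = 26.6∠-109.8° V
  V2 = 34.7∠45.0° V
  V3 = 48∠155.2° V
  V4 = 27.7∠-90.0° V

Step 1 — Convert each phasor to rectangular form:
  V1 = 26.6·(cos(-109.8°) + j·sin(-109.8°)) = -9.01 - j25.03 V
  V2 = 34.7·(cos(45.0°) + j·sin(45.0°)) = 24.54 + j24.54 V
  V3 = 48·(cos(155.2°) + j·sin(155.2°)) = -43.57 + j20.13 V
  V4 = 27.7·(cos(-90.0°) + j·sin(-90.0°)) = 0 - j27.7 V
Step 2 — Sum components: V_total = -28.05 - j8.057 V.
Step 3 — Convert to polar: |V_total| = 29.18 V, ∠V_total = -164.0°.

V_total = 29.18∠-164.0° V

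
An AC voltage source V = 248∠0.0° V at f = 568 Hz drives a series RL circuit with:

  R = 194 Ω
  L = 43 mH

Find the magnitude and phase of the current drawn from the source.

Step 1 — Angular frequency: ω = 2π·f = 2π·568 = 3569 rad/s.
Step 2 — Component impedances:
  R: Z = R = 194 Ω
  L: Z = jωL = j·3569·0.043 = 0 + j153.5 Ω
Step 3 — Series combination: Z_total = R + L = 194 + j153.5 Ω = 247.4∠38.3° Ω.
Step 4 — Source phasor: V = 248∠0.0° V = 248 V.
Step 5 — Ohm's law: I = V / Z_total = (248) / (194 + j153.5) = 0.7863 - j0.622 A.
Step 6 — Convert to polar: |I| = 1.003 A, ∠I = -38.3°.

I = 1.003∠-38.3° A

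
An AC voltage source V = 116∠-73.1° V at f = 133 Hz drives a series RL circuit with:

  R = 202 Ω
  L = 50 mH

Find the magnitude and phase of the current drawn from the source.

Step 1 — Angular frequency: ω = 2π·f = 2π·133 = 835.7 rad/s.
Step 2 — Component impedances:
  R: Z = R = 202 Ω
  L: Z = jωL = j·835.7·0.05 = 0 + j41.78 Ω
Step 3 — Series combination: Z_total = R + L = 202 + j41.78 Ω = 206.3∠11.7° Ω.
Step 4 — Source phasor: V = 116∠-73.1° V = 33.72 - j111 V.
Step 5 — Ohm's law: I = V / Z_total = (33.72 - j111) / (202 + j41.78) = 0.0511 - j0.56 A.
Step 6 — Convert to polar: |I| = 0.5624 A, ∠I = -84.8°.

I = 0.5624∠-84.8° A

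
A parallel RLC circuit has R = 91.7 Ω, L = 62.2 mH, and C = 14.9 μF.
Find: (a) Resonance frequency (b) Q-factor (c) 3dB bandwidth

Step 1 — Resonance: ω₀ = 1/√(LC) = 1/√(0.0622·1.49e-05) = 1039 rad/s.
Step 2 — f₀ = ω₀/(2π) = 165.3 Hz.
Step 3 — Parallel Q: Q = R/(ω₀L) = 91.7/(1039·0.0622) = 1.419.
Step 4 — Bandwidth: Δω = ω₀/Q = 731.9 rad/s; BW = Δω/(2π) = 116.5 Hz.

(a) f₀ = 165.3 Hz  (b) Q = 1.419  (c) BW = 116.5 Hz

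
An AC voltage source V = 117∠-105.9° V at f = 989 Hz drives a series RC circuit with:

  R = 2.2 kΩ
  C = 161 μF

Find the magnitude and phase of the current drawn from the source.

Step 1 — Angular frequency: ω = 2π·f = 2π·989 = 6214 rad/s.
Step 2 — Component impedances:
  R: Z = R = 2200 Ω
  C: Z = 1/(jωC) = -j/(ω·C) = 0 - j0.9995 Ω
Step 3 — Series combination: Z_total = R + C = 2200 - j0.9995 Ω = 2200∠-0.0° Ω.
Step 4 — Source phasor: V = 117∠-105.9° V = -32.05 - j112.5 V.
Step 5 — Ohm's law: I = V / Z_total = (-32.05 - j112.5) / (2200 - j0.9995) = -0.01455 - j0.05115 A.
Step 6 — Convert to polar: |I| = 0.05318 A, ∠I = -105.9°.

I = 0.05318∠-105.9° A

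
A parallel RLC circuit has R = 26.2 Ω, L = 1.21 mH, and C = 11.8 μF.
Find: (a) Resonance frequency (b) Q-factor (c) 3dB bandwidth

Step 1 — Resonance: ω₀ = 1/√(LC) = 1/√(0.00121·1.18e-05) = 8369 rad/s.
Step 2 — f₀ = ω₀/(2π) = 1332 Hz.
Step 3 — Parallel Q: Q = R/(ω₀L) = 26.2/(8369·0.00121) = 2.587.
Step 4 — Bandwidth: Δω = ω₀/Q = 3235 rad/s; BW = Δω/(2π) = 514.8 Hz.

(a) f₀ = 1332 Hz  (b) Q = 2.587  (c) BW = 514.8 Hz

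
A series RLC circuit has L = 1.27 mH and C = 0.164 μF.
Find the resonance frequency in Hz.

Step 1 — Resonance condition Im(Z)=0 gives ω₀ = 1/√(LC).
Step 2 — ω₀ = 1/√(0.00127·1.64e-07) = 6.929e+04 rad/s.
Step 3 — f₀ = ω₀/(2π) = 1.103e+04 Hz.

f₀ = 1.103e+04 Hz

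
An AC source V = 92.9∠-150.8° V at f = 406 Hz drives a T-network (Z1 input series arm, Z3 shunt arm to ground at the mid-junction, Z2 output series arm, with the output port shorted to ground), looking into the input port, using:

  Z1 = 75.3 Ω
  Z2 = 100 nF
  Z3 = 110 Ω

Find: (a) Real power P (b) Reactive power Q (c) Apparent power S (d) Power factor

Step 1 — Angular frequency: ω = 2π·f = 2π·406 = 2551 rad/s.
Step 2 — Component impedances:
  Z1: Z = R = 75.3 Ω
  Z2: Z = 1/(jωC) = -j/(ω·C) = 0 - j3920 Ω
  Z3: Z = R = 110 Ω
Step 3 — With the output port shorted to ground, the output series arm Z2 runs from the junction to ground; the shunt arm Z3 also runs from the junction to ground. They appear in parallel: Z3 || Z2 = 109.9 - j3.084 Ω.
Step 4 — Series with input arm Z1: Z_in = Z1 + (Z3 || Z2) = 185.2 - j3.084 Ω = 185.2∠-1.0° Ω.
Step 5 — Source phasor: V = 92.9∠-150.8° V = -81.09 - j45.32 V.
Step 6 — Current: I = V / Z = -0.4336 - j0.2519 A = 0.5015∠-149.8° A.
Step 7 — Complex power: S = V·I* = 46.58 - j0.7757 VA.
Step 8 — Real power: P = Re(S) = 46.58 W.
Step 9 — Reactive power: Q = Im(S) = -0.7757 VAR.
Step 10 — Apparent power: |S| = 46.59 VA.
Step 11 — Power factor: PF = P/|S| = 0.9999 (leading).

(a) P = 46.58 W  (b) Q = -0.7757 VAR  (c) S = 46.59 VA  (d) PF = 0.9999 (leading)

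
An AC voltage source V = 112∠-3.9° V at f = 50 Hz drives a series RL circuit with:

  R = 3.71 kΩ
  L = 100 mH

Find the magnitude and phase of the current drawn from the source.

Step 1 — Angular frequency: ω = 2π·f = 2π·50 = 314.2 rad/s.
Step 2 — Component impedances:
  R: Z = R = 3710 Ω
  L: Z = jωL = j·314.2·0.1 = 0 + j31.42 Ω
Step 3 — Series combination: Z_total = R + L = 3710 + j31.42 Ω = 3710∠0.5° Ω.
Step 4 — Source phasor: V = 112∠-3.9° V = 111.7 - j7.618 V.
Step 5 — Ohm's law: I = V / Z_total = (111.7 - j7.618) / (3710 + j31.42) = 0.0301 - j0.002308 A.
Step 6 — Convert to polar: |I| = 0.03019 A, ∠I = -4.4°.

I = 0.03019∠-4.4° A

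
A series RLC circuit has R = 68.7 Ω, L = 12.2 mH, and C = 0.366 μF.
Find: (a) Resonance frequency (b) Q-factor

Step 1 — Resonance condition Im(Z)=0 gives ω₀ = 1/√(LC).
Step 2 — ω₀ = 1/√(0.0122·3.66e-07) = 1.497e+04 rad/s.
Step 3 — f₀ = ω₀/(2π) = 2382 Hz.
Step 4 — Series Q: Q = ω₀L/R = 1.497e+04·0.0122/68.7 = 2.658.

(a) f₀ = 2382 Hz  (b) Q = 2.658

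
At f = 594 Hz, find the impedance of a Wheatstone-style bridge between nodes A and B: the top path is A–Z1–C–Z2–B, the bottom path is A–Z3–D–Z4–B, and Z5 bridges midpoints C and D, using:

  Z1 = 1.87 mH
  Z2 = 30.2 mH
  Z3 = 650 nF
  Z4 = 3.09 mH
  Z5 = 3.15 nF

Step 1 — Angular frequency: ω = 2π·f = 2π·594 = 3732 rad/s.
Step 2 — Component impedances:
  Z1: Z = jωL = j·3732·0.00187 = 0 + j6.979 Ω
  Z2: Z = jωL = j·3732·0.0302 = 0 + j112.7 Ω
  Z3: Z = 1/(jωC) = -j/(ω·C) = 0 - j412.2 Ω
  Z4: Z = jωL = j·3732·0.00309 = 0 + j11.53 Ω
  Z5: Z = 1/(jωC) = -j/(ω·C) = 0 - j8.506e+04 Ω
Step 3 — Bridge requires nodal analysis (the Z5 bridge couples midpoints C and D, so the two paths cannot be reduced to a simple series/parallel combination). Setting node B to ground and injecting 1 A at node A, the 3-node admittance system at A, C, D solves to V_A = Z_AB = 0 + j171 Ω = 171∠90.0° Ω.

Z = 0 + j171 Ω = 171∠90.0° Ω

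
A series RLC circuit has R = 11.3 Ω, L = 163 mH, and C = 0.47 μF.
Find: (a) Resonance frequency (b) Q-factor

Step 1 — Resonance condition Im(Z)=0 gives ω₀ = 1/√(LC).
Step 2 — ω₀ = 1/√(0.163·4.7e-07) = 3613 rad/s.
Step 3 — f₀ = ω₀/(2π) = 575 Hz.
Step 4 — Series Q: Q = ω₀L/R = 3613·0.163/11.3 = 52.12.

(a) f₀ = 575 Hz  (b) Q = 52.12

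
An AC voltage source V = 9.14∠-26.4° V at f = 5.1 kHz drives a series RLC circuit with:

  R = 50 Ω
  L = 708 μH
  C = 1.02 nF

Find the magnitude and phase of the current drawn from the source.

Step 1 — Angular frequency: ω = 2π·f = 2π·5100 = 3.204e+04 rad/s.
Step 2 — Component impedances:
  R: Z = R = 50 Ω
  L: Z = jωL = j·3.204e+04·0.000708 = 0 + j22.69 Ω
  C: Z = 1/(jωC) = -j/(ω·C) = 0 - j3.059e+04 Ω
Step 3 — Series combination: Z_total = R + L + C = 50 - j3.057e+04 Ω = 3.057e+04∠-89.9° Ω.
Step 4 — Source phasor: V = 9.14∠-26.4° V = 8.187 - j4.064 V.
Step 5 — Ohm's law: I = V / Z_total = (8.187 - j4.064) / (50 - j3.057e+04) = 0.0001334 + j0.0002676 A.
Step 6 — Convert to polar: |I| = 0.000299 A, ∠I = 63.5°.

I = 0.000299∠63.5° A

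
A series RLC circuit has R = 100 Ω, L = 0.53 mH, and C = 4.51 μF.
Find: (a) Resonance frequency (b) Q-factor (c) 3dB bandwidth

Step 1 — Resonance: ω₀ = 1/√(LC) = 1/√(0.00053·4.51e-06) = 2.045e+04 rad/s.
Step 2 — f₀ = ω₀/(2π) = 3255 Hz.
Step 3 — Series Q: Q = ω₀L/R = 2.045e+04·0.00053/100 = 0.1084.
Step 4 — Bandwidth: Δω = ω₀/Q = 1.887e+05 rad/s; BW = Δω/(2π) = 3.003e+04 Hz.

(a) f₀ = 3255 Hz  (b) Q = 0.1084  (c) BW = 3.003e+04 Hz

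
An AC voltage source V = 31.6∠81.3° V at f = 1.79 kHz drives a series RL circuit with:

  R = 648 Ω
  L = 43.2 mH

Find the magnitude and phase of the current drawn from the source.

Step 1 — Angular frequency: ω = 2π·f = 2π·1790 = 1.125e+04 rad/s.
Step 2 — Component impedances:
  R: Z = R = 648 Ω
  L: Z = jωL = j·1.125e+04·0.0432 = 0 + j485.9 Ω
Step 3 — Series combination: Z_total = R + L = 648 + j485.9 Ω = 809.9∠36.9° Ω.
Step 4 — Source phasor: V = 31.6∠81.3° V = 4.78 + j31.24 V.
Step 5 — Ohm's law: I = V / Z_total = (4.78 + j31.24) / (648 + j485.9) = 0.02786 + j0.02732 A.
Step 6 — Convert to polar: |I| = 0.03902 A, ∠I = 44.4°.

I = 0.03902∠44.4° A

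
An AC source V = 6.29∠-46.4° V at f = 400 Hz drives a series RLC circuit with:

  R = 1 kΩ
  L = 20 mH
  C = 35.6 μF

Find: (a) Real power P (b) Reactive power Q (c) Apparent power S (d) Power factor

Step 1 — Angular frequency: ω = 2π·f = 2π·400 = 2513 rad/s.
Step 2 — Component impedances:
  R: Z = R = 1000 Ω
  L: Z = jωL = j·2513·0.02 = 0 + j50.27 Ω
  C: Z = 1/(jωC) = -j/(ω·C) = 0 - j11.18 Ω
Step 3 — Series combination: Z_total = R + L + C = 1000 + j39.09 Ω = 1001∠2.2° Ω.
Step 4 — Source phasor: V = 6.29∠-46.4° V = 4.338 - j4.555 V.
Step 5 — Current: I = V / Z = 0.004153 - j0.004717 A = 0.006285∠-48.6° A.
Step 6 — Complex power: S = V·I* = 0.0395 + j0.001544 VA.
Step 7 — Real power: P = Re(S) = 0.0395 W.
Step 8 — Reactive power: Q = Im(S) = 0.001544 VAR.
Step 9 — Apparent power: |S| = 0.03953 VA.
Step 10 — Power factor: PF = P/|S| = 0.9992 (lagging).

(a) P = 0.0395 W  (b) Q = 0.001544 VAR  (c) S = 0.03953 VA  (d) PF = 0.9992 (lagging)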